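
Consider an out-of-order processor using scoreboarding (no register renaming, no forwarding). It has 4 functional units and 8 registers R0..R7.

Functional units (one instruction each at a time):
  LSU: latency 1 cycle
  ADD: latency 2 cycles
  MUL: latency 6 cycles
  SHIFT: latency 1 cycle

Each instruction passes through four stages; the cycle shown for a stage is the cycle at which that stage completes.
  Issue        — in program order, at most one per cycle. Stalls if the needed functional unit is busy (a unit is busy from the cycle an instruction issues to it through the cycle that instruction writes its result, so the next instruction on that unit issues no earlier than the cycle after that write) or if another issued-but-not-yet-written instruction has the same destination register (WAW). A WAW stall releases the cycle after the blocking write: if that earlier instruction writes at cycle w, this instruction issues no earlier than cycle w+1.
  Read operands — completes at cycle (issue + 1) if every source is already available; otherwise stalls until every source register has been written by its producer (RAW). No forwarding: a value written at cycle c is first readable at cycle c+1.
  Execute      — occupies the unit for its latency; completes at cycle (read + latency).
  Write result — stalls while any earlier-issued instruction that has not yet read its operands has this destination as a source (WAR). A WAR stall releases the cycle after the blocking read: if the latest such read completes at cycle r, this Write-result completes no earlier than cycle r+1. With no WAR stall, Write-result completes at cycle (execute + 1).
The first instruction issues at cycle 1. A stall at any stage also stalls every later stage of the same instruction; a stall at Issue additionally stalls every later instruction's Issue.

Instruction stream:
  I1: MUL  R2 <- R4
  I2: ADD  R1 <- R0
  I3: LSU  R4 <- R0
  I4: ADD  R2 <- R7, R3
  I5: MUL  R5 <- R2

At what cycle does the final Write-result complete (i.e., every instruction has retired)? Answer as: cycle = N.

1) issue 1, read 2, done 8, write 9
2) issue 2, read 3, done 5, write 6
3) issue 3, read 4, done 5, write 6
4) issue 10, read 11, done 13, write 14  <WAW R2: wait I1 write@9>
5) issue 11, read 15, done 21, write 22  <RAW R2: wait I4 write@14>

cycle = 22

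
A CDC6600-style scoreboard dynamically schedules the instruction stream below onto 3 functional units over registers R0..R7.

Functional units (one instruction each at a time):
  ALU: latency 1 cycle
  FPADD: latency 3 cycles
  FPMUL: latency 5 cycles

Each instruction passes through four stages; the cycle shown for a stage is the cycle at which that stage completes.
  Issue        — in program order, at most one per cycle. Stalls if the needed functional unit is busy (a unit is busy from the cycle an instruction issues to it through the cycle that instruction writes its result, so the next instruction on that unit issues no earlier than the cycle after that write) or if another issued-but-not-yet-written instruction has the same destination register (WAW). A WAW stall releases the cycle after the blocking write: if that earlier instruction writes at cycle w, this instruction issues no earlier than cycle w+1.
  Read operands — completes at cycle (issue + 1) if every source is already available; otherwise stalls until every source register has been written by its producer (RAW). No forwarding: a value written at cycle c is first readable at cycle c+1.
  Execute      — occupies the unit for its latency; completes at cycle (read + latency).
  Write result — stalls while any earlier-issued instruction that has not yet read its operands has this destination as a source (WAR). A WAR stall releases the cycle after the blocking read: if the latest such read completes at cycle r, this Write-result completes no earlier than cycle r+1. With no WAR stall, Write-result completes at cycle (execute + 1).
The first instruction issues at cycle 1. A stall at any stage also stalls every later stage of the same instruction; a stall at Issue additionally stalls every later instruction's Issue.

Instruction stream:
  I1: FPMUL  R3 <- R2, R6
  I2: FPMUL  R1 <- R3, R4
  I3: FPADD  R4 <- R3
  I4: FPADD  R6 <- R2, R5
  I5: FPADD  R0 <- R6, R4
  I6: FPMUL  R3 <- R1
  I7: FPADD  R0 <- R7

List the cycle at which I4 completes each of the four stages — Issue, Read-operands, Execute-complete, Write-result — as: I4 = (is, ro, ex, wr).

t=1  I1 issues→FPMUL
t=2  I1 reads
t=7  I1 exec-done
t=8  I1 writes R3
t=9  I2 issues→FPMUL
t=10  I2 reads · I3 issues→FPADD
t=11  I3 reads
t=14  I3 exec-done
t=15  I2 exec-done · I3 writes R4
t=16  I2 writes R1 · I4 issues→FPADD
t=17  I4 reads
t=20  I4 exec-done
t=21  I4 writes R6
t=22  I5 issues→FPADD
t=23  I5 reads · I6 issues→FPMUL
t=24  I6 reads
t=26  I5 exec-done
t=27  I5 writes R0
t=28  I7 issues→FPADD
t=29  I6 exec-done · I7 reads
t=30  I6 writes R3
t=32  I7 exec-done
t=33  I7 writes R0

I4 = (16, 17, 20, 21)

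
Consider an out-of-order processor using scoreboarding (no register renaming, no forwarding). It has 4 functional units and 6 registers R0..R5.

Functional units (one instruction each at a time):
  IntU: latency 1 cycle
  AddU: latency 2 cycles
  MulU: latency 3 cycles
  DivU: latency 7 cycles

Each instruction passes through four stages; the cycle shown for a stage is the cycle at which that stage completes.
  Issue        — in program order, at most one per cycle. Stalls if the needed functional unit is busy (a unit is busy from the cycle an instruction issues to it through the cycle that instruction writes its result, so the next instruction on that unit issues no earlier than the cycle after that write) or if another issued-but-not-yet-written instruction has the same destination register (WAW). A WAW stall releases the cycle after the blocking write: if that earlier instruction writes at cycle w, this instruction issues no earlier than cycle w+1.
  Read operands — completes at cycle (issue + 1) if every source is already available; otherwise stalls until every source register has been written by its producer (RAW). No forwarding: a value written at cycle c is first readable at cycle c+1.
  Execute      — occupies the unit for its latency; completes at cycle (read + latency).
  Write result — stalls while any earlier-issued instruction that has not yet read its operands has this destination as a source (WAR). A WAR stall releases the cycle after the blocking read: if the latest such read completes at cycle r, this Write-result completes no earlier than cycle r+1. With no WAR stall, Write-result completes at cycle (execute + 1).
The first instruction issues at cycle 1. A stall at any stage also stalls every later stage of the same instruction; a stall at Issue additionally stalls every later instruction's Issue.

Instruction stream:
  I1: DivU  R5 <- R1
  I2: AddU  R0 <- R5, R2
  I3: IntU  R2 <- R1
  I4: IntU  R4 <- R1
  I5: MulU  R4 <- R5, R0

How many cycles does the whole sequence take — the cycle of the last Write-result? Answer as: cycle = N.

[1] I1 dispatched to DivU
[2] I1 operands ready, I2 dispatched to AddU
[3] I3 dispatched to IntU
[4] I3 operands ready
[5] I3 complete
[9] I1 complete
[10] R5←I1
[11] I2 operands ready
[12] R2←I3
[13] I2 complete, I4 dispatched to IntU
[14] R0←I2, I4 operands ready
[15] I4 complete
[16] R4←I4
[17] I5 dispatched to MulU
[18] I5 operands ready
[21] I5 complete
[22] R4←I5

cycle = 22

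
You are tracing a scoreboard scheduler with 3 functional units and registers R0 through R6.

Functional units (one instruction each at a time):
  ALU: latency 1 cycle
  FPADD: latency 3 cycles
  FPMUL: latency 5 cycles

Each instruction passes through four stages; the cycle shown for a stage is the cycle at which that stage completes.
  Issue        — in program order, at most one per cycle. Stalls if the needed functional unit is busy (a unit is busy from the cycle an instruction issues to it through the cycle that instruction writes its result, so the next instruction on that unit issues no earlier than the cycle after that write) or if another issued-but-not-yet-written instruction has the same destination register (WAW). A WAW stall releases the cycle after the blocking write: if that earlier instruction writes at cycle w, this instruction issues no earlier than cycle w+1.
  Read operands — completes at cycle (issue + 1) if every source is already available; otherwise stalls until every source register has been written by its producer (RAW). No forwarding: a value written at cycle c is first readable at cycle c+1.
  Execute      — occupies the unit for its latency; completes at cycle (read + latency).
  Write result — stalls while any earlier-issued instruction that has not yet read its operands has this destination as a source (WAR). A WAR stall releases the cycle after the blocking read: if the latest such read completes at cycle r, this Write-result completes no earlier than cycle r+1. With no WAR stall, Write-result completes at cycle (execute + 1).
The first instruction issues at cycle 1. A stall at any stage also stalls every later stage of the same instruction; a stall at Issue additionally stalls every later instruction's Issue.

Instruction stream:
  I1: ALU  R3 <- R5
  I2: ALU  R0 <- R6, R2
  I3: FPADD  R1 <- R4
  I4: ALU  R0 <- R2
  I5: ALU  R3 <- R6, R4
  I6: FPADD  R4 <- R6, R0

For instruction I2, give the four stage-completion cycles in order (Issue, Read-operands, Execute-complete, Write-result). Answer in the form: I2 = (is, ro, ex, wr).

I1 -> (1, 2, 3, 4)
I2 -> (5, 6, 7, 8)  // struct: ALU busy until I1 writes@4
I3 -> (6, 7, 10, 11)
I4 -> (9, 10, 11, 12)  // struct: ALU busy until I2 writes@8
I5 -> (13, 14, 15, 16)  // struct: ALU busy until I4 writes@12
I6 -> (14, 15, 18, 19)

I2 = (5, 6, 7, 8)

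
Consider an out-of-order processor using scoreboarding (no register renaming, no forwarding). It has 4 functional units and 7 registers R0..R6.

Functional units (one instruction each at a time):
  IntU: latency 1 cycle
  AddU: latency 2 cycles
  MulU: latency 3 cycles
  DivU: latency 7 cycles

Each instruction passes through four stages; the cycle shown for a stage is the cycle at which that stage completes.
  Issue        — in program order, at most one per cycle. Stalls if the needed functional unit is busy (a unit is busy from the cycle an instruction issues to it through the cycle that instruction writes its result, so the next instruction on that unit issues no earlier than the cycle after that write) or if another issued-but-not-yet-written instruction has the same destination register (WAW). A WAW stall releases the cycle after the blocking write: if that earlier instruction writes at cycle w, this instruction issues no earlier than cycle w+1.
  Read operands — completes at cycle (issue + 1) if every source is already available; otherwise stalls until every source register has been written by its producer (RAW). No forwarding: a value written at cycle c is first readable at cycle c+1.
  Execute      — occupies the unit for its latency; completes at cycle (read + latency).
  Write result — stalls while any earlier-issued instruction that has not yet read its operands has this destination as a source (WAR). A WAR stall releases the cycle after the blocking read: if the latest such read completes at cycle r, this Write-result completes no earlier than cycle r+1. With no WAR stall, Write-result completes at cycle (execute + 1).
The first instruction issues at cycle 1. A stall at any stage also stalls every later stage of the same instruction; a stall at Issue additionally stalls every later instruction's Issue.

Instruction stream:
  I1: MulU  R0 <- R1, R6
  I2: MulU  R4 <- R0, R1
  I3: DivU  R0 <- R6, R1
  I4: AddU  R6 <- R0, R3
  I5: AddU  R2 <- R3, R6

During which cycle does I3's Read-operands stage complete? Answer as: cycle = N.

cycle = 9

[I1] 1/2/5/6
[I2] 7/8/11/12  (struct: MulU busy until I1 writes@6)
[I3] 8/9/16/17
[I4] 9/18/20/21  (RAW R0: wait I3 write@17)
[I5] 22/23/25/26  (struct: AddU busy until I4 writes@21)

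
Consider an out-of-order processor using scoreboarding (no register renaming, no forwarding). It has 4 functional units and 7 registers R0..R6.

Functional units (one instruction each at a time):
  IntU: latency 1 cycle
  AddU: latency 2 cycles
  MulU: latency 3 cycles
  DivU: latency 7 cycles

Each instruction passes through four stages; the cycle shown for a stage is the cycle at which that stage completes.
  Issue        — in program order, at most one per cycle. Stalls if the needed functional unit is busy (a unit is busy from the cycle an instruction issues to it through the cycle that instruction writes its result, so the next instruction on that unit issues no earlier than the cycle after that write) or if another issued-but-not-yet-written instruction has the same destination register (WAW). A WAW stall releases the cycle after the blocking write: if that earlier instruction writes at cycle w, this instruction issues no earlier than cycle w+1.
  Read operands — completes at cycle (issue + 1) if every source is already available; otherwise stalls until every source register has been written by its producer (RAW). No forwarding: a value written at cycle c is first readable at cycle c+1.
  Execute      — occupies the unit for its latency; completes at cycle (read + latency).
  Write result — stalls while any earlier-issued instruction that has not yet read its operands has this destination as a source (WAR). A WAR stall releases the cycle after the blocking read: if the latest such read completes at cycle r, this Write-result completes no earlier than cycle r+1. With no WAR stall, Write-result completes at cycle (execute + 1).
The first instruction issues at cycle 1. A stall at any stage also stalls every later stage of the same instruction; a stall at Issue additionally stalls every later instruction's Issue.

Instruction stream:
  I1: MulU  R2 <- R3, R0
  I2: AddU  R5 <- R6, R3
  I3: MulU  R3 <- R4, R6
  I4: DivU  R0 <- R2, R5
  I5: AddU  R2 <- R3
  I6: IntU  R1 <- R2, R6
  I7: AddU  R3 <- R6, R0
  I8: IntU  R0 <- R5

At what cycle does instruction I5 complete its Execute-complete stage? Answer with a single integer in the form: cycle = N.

I1: IS=1 RO=2 EX=5 WR=6
I2: IS=2 RO=3 EX=5 WR=6
I3: IS=7 RO=8 EX=11 WR=12  [struct: MulU busy until I1 writes@6]
I4: IS=8 RO=9 EX=16 WR=17
I5: IS=9 RO=13 EX=15 WR=16  [RAW R3: wait I3 write@12]
I6: IS=10 RO=17 EX=18 WR=19  [RAW R2: wait I5 write@16]
I7: IS=17 RO=18 EX=20 WR=21  [struct: AddU busy until I5 writes@16]
I8: IS=20 RO=21 EX=22 WR=23  [struct: IntU busy until I6 writes@19]

cycle = 15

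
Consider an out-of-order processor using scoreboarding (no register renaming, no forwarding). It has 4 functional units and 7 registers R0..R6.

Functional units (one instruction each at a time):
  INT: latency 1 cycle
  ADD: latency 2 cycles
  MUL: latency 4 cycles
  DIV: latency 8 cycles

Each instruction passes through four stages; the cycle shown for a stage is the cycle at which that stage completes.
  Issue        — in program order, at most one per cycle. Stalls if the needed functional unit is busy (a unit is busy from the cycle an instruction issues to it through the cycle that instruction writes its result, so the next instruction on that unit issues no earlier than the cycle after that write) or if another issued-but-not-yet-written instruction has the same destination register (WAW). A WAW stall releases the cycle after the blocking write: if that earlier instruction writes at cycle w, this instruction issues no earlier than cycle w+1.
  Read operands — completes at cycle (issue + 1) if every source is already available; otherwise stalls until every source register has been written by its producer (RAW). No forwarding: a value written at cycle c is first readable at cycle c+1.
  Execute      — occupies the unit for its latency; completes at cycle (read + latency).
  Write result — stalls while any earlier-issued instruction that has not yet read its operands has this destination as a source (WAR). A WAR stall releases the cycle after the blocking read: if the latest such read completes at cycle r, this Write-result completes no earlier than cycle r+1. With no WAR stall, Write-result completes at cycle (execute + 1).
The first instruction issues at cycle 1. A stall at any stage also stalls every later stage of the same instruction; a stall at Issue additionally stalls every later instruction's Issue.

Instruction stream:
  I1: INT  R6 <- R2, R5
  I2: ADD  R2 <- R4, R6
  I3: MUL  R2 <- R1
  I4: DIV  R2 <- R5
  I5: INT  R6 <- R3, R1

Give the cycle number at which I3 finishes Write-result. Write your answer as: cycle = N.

c1: issue I1 (INT)
c2: I1 read-ops; issue I2 (ADD)
c3: I1 finished on INT
c4: I1→R6
c5: I2 read-ops
c7: I2 finished on ADD
c8: I2→R2
c9: issue I3 (MUL)
c10: I3 read-ops
c14: I3 finished on MUL
c15: I3→R2
c16: issue I4 (DIV)
c17: I4 read-ops; issue I5 (INT)
c18: I5 read-ops
c19: I5 finished on INT
c20: I5→R6
c25: I4 finished on DIV
c26: I4→R2

cycle = 15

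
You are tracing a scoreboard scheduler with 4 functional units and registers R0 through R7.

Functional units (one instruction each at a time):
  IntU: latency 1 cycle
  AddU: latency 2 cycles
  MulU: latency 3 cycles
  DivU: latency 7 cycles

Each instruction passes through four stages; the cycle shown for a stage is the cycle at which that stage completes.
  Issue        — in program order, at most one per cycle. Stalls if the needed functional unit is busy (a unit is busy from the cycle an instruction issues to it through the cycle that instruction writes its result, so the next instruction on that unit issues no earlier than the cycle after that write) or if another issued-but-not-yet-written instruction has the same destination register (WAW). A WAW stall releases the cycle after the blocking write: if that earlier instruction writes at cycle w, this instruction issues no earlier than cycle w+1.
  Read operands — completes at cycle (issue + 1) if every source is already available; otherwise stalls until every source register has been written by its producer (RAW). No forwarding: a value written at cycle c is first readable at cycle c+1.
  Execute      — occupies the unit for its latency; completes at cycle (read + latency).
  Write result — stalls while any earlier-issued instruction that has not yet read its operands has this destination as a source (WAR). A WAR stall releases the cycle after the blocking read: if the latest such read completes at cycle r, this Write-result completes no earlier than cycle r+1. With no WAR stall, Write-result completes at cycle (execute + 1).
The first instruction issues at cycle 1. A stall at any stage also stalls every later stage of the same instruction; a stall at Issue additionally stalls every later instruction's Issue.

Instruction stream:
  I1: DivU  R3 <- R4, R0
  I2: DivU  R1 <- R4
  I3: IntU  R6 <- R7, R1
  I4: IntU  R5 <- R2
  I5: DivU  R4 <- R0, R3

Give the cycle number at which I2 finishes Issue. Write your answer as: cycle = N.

[I1] 1/2/9/10
[I2] 11/12/19/20  (struct: DivU busy until I1 writes@10)
[I3] 12/21/22/23  (RAW R1: wait I2 write@20)
[I4] 24/25/26/27  (struct: IntU busy until I3 writes@23)
[I5] 25/26/33/34

cycle = 11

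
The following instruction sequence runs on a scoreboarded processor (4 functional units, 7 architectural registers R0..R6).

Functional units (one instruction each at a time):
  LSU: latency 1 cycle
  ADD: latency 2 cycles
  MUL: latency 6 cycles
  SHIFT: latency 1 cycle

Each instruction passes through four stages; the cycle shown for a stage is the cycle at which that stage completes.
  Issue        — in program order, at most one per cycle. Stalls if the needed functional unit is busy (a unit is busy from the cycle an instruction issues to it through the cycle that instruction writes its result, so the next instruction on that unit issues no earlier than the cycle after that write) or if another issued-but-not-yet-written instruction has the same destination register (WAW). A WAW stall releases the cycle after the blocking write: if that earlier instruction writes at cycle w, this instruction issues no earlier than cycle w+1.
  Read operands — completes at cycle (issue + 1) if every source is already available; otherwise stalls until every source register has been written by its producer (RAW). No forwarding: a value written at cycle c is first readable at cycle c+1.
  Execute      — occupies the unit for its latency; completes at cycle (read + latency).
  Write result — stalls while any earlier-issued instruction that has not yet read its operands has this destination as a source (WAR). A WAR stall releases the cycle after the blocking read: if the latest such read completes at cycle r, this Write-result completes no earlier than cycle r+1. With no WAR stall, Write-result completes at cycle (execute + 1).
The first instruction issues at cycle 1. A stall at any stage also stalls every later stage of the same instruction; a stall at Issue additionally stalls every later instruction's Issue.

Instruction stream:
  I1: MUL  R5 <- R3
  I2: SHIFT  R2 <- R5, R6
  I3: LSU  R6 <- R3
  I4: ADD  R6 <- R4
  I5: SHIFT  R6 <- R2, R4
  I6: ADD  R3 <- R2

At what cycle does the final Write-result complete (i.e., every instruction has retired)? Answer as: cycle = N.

cycle = 22

c1: I1 issues→MUL
c2: I1 reads, I2 issues→SHIFT
c3: I3 issues→LSU
c4: I3 reads
c5: I3 exec-done
c8: I1 exec-done
c9: I1 writes R5
c10: I2 reads
c11: I2 exec-done, I3 writes R6
c12: I2 writes R2, I4 issues→ADD
c13: I4 reads
c15: I4 exec-done
c16: I4 writes R6
c17: I5 issues→SHIFT
c18: I5 reads, I6 issues→ADD
c19: I5 exec-done, I6 reads
c20: I5 writes R6
c21: I6 exec-done
c22: I6 writes R3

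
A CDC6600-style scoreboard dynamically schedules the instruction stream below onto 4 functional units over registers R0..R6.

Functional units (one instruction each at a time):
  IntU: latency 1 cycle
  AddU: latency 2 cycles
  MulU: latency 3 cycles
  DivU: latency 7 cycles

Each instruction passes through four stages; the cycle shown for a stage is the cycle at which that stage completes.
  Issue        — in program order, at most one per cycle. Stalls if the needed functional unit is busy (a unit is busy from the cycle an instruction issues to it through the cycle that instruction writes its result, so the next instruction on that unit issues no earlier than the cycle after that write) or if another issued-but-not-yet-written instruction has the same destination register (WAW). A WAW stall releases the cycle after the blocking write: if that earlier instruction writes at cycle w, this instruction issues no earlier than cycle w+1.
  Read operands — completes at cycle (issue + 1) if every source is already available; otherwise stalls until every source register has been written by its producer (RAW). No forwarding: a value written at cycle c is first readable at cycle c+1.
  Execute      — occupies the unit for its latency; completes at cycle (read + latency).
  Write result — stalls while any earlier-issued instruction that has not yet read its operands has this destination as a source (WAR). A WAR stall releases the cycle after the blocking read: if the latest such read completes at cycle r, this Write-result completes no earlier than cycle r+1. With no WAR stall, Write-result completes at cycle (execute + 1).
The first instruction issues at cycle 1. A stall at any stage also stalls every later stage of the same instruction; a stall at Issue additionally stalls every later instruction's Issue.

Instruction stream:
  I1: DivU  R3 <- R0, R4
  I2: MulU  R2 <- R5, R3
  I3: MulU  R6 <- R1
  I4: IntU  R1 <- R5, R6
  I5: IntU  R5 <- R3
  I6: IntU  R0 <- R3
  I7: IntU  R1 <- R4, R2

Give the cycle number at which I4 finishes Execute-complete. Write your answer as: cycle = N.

cycle = 23

[I1] 1/2/9/10
[I2] 2/11/14/15  (RAW R3: wait I1 write@10)
[I3] 16/17/20/21  (struct: MulU busy until I2 writes@15)
[I4] 17/22/23/24  (RAW R6: wait I3 write@21)
[I5] 25/26/27/28  (struct: IntU busy until I4 writes@24)
[I6] 29/30/31/32  (struct: IntU busy until I5 writes@28)
[I7] 33/34/35/36  (struct: IntU busy until I6 writes@32)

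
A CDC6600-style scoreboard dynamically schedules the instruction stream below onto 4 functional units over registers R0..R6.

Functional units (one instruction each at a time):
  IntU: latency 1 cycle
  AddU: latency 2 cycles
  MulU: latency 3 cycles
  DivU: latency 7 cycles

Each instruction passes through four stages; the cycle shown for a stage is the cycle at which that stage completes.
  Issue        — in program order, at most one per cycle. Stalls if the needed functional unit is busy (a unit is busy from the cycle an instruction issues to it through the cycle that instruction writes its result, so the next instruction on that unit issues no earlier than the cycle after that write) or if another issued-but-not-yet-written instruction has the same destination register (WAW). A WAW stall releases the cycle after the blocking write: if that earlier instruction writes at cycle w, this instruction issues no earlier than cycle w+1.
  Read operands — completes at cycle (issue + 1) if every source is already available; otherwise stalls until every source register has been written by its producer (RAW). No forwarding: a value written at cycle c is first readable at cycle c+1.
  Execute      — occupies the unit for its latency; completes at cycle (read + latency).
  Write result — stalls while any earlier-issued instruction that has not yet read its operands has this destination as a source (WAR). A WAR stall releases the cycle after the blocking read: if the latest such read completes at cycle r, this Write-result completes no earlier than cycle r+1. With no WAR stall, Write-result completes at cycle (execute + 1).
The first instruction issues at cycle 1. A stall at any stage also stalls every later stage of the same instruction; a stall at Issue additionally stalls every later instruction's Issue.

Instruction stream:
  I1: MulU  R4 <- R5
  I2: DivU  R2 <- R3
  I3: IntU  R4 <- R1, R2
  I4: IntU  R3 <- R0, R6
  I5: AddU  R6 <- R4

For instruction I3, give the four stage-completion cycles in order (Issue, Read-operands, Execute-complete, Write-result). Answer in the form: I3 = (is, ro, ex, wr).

I3 = (7, 12, 13, 14)

[1] issue I1 (MulU)
[2] I1 read-ops | issue I2 (DivU)
[3] I2 read-ops
[5] I1 finished on MulU
[6] I1→R4
[7] issue I3 (IntU)
[10] I2 finished on DivU
[11] I2→R2
[12] I3 read-ops
[13] I3 finished on IntU
[14] I3→R4
[15] issue I4 (IntU)
[16] I4 read-ops | issue I5 (AddU)
[17] I4 finished on IntU | I5 read-ops
[18] I4→R3
[19] I5 finished on AddU
[20] I5→R6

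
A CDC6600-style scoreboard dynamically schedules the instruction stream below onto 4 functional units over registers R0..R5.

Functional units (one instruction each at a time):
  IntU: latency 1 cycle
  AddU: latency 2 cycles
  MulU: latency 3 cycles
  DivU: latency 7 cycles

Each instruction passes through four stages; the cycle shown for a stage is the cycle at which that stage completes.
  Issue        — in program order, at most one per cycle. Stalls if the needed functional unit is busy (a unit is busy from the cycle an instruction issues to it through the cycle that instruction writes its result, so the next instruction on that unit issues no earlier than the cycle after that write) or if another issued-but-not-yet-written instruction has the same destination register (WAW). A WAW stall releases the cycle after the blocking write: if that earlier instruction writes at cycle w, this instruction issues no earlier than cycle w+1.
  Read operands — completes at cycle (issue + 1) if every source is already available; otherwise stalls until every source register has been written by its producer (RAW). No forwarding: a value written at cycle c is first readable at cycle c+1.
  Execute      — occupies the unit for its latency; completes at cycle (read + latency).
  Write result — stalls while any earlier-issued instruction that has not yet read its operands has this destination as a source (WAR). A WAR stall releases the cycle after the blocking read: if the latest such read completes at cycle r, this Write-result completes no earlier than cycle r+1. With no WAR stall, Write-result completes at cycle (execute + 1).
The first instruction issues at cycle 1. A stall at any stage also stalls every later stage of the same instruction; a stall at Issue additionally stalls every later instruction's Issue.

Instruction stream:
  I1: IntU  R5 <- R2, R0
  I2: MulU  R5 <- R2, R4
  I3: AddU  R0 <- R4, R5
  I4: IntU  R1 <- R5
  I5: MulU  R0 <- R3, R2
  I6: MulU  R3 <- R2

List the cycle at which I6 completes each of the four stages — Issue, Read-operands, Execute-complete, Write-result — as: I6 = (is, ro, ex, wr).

c1: I1 issues→IntU
c2: I1 reads
c3: I1 exec-done
c4: I1 writes R5
c5: I2 issues→MulU
c6: I2 reads; I3 issues→AddU
c7: I4 issues→IntU
c9: I2 exec-done
c10: I2 writes R5
c11: I3 reads; I4 reads
c12: I4 exec-done
c13: I3 exec-done; I4 writes R1
c14: I3 writes R0
c15: I5 issues→MulU
c16: I5 reads
c19: I5 exec-done
c20: I5 writes R0
c21: I6 issues→MulU
c22: I6 reads
c25: I6 exec-done
c26: I6 writes R3

I6 = (21, 22, 25, 26)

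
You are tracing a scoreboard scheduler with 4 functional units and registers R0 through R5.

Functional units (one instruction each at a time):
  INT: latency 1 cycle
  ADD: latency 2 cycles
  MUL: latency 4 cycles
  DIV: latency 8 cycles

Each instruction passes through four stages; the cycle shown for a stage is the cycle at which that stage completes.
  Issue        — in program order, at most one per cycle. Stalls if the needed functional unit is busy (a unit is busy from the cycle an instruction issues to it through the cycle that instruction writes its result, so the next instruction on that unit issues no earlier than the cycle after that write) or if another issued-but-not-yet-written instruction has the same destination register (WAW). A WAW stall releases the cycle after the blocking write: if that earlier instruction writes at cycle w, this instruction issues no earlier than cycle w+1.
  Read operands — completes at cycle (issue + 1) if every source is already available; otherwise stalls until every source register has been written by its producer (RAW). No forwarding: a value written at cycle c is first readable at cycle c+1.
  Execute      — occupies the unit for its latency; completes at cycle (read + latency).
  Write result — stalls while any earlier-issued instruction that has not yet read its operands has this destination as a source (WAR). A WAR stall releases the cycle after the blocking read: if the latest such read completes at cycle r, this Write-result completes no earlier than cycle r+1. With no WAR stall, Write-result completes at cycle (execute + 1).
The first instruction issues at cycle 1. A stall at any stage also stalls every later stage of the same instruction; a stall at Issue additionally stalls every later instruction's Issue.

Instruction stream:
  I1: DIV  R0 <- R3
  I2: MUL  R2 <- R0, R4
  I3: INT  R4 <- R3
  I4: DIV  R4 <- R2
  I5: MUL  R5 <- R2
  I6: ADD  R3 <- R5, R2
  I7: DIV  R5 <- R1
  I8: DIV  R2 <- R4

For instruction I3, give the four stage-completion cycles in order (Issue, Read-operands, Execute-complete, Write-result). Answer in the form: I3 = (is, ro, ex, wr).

I3 = (3, 4, 5, 13)

t=1  I1→DIV
t=2  I1 RO · I2→MUL
t=3  I3→INT
t=4  I3 RO
t=5  I3 EX
t=10  I1 EX
t=11  I1 WR R0
t=12  I2 RO
t=13  I3 WR R4
t=14  I4→DIV
t=16  I2 EX
t=17  I2 WR R2
t=18  I4 RO · I5→MUL
t=19  I5 RO · I6→ADD
t=23  I5 EX
t=24  I5 WR R5
t=25  I6 RO
t=26  I4 EX
t=27  I4 WR R4 · I6 EX
t=28  I6 WR R3 · I7→DIV
t=29  I7 RO
t=37  I7 EX
t=38  I7 WR R5
t=39  I8→DIV
t=40  I8 RO
t=48  I8 EX
t=49  I8 WR R2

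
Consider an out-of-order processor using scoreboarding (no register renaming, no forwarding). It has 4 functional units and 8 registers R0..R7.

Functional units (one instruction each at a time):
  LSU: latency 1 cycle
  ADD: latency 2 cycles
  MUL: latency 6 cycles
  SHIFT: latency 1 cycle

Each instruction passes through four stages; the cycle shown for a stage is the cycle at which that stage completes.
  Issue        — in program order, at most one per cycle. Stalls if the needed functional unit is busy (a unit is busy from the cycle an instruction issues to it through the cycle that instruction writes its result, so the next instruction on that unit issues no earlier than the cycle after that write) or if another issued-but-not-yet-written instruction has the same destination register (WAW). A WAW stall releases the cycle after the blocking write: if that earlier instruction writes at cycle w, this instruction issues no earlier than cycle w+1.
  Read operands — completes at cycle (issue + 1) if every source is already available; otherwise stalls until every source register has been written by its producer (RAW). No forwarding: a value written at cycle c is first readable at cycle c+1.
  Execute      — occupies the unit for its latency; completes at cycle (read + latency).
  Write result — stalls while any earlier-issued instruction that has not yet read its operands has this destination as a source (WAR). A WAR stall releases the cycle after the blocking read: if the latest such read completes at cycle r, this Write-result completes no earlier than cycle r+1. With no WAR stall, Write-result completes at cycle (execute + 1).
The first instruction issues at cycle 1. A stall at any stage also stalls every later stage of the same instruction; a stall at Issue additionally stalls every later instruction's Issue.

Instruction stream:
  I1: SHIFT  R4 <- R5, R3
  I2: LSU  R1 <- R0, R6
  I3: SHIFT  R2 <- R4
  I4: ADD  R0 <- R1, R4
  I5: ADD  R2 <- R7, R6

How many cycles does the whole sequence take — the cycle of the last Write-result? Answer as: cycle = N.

cycle = 15

[1] issue I1 (SHIFT)
[2] I1 read-ops, issue I2 (LSU)
[3] I1 finished on SHIFT, I2 read-ops
[4] I1→R4, I2 finished on LSU
[5] I2→R1, issue I3 (SHIFT)
[6] I3 read-ops, issue I4 (ADD)
[7] I3 finished on SHIFT, I4 read-ops
[8] I3→R2
[9] I4 finished on ADD
[10] I4→R0
[11] issue I5 (ADD)
[12] I5 read-ops
[14] I5 finished on ADD
[15] I5→R2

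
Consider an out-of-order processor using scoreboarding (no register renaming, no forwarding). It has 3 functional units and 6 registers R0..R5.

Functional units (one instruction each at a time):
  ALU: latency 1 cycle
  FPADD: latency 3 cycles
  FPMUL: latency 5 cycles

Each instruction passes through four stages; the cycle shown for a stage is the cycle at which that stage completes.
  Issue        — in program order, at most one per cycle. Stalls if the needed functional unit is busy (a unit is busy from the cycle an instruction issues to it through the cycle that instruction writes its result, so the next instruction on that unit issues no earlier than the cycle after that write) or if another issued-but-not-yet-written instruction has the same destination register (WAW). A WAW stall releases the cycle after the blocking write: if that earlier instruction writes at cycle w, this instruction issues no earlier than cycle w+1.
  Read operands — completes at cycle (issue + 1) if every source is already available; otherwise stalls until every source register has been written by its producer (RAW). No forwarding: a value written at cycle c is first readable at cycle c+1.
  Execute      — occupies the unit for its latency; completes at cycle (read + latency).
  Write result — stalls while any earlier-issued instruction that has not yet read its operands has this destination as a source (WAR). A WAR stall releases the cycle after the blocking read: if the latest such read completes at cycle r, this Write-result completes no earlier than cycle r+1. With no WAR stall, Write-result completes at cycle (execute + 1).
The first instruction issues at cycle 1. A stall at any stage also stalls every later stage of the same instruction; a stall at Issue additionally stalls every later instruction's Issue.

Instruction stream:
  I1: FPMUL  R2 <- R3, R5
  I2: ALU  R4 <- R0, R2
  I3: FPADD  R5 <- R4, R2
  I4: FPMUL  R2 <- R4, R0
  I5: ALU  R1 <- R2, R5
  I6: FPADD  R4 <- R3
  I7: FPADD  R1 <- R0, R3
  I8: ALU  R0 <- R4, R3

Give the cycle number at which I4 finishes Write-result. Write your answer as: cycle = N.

cycle = 18

1) issue 1, read 2, done 7, write 8
2) issue 2, read 9, done 10, write 11  <RAW R2: wait I1 write@8>
3) issue 3, read 12, done 15, write 16  <RAW R4: wait I2 write@11>
4) issue 9, read 12, done 17, write 18  <struct: FPMUL busy until I1 writes@8 / RAW R4: wait I2 write@11>
5) issue 12, read 19, done 20, write 21  <struct: ALU busy until I2 writes@11 / RAW R2: wait I4 write@18>
6) issue 17, read 18, done 21, write 22  <struct: FPADD busy until I3 writes@16>
7) issue 23, read 24, done 27, write 28  <struct: FPADD busy until I6 writes@22>
8) issue 24, read 25, done 26, write 27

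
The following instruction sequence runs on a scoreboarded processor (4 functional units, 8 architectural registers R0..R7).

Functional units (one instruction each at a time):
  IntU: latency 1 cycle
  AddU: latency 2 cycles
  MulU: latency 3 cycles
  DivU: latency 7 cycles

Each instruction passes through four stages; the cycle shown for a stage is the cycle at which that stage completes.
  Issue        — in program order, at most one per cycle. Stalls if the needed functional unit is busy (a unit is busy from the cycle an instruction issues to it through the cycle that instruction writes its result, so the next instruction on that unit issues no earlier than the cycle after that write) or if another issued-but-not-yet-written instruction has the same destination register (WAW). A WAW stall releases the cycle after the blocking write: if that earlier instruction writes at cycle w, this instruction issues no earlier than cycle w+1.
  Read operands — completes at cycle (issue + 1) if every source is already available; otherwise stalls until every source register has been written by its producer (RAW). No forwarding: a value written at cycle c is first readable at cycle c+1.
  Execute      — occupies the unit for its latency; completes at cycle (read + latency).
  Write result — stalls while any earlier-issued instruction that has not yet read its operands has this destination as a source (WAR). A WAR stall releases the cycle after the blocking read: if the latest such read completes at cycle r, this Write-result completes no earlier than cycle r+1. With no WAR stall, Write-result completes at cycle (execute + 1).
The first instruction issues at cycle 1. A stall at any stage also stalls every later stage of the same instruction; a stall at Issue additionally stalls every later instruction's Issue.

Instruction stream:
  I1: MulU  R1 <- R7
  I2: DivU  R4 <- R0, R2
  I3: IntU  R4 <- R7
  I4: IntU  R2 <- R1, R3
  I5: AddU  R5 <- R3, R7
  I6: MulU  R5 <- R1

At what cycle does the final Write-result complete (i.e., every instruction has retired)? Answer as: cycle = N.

t=1  I1 issues→MulU
t=2  I1 reads | I2 issues→DivU
t=3  I2 reads
t=5  I1 exec-done
t=6  I1 writes R1
t=10  I2 exec-done
t=11  I2 writes R4
t=12  I3 issues→IntU
t=13  I3 reads
t=14  I3 exec-done
t=15  I3 writes R4
t=16  I4 issues→IntU
t=17  I4 reads | I5 issues→AddU
t=18  I4 exec-done | I5 reads
t=19  I4 writes R2
t=20  I5 exec-done
t=21  I5 writes R5
t=22  I6 issues→MulU
t=23  I6 reads
t=26  I6 exec-done
t=27  I6 writes R5

cycle = 27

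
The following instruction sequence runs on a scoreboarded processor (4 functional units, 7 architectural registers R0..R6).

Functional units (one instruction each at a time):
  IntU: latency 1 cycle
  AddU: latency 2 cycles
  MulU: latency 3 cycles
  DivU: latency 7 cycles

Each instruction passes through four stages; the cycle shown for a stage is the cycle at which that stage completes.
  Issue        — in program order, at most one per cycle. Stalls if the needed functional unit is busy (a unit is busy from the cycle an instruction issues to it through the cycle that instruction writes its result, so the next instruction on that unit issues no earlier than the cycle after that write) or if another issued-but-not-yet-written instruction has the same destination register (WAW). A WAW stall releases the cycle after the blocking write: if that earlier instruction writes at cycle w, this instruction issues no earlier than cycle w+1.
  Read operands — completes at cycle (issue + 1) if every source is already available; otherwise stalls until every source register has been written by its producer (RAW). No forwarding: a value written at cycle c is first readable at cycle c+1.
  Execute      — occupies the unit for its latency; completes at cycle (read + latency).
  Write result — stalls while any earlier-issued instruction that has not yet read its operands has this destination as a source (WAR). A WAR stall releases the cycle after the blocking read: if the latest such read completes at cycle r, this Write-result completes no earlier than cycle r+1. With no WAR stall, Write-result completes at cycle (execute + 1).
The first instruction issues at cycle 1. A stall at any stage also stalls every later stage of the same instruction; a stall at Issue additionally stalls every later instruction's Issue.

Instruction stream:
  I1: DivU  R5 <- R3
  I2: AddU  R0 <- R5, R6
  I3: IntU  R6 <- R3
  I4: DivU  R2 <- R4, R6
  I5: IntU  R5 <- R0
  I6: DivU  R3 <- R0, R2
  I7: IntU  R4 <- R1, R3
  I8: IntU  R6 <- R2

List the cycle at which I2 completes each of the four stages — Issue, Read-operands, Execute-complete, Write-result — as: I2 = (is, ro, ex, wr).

I2 = (2, 11, 13, 14)

[1] I1 issues→DivU
[2] I1 reads, I2 issues→AddU
[3] I3 issues→IntU
[4] I3 reads
[5] I3 exec-done
[9] I1 exec-done
[10] I1 writes R5
[11] I2 reads, I4 issues→DivU
[12] I3 writes R6
[13] I2 exec-done, I4 reads, I5 issues→IntU
[14] I2 writes R0
[15] I5 reads
[16] I5 exec-done
[17] I5 writes R5
[20] I4 exec-done
[21] I4 writes R2
[22] I6 issues→DivU
[23] I6 reads, I7 issues→IntU
[30] I6 exec-done
[31] I6 writes R3
[32] I7 reads
[33] I7 exec-done
[34] I7 writes R4
[35] I8 issues→IntU
[36] I8 reads
[37] I8 exec-done
[38] I8 writes R6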